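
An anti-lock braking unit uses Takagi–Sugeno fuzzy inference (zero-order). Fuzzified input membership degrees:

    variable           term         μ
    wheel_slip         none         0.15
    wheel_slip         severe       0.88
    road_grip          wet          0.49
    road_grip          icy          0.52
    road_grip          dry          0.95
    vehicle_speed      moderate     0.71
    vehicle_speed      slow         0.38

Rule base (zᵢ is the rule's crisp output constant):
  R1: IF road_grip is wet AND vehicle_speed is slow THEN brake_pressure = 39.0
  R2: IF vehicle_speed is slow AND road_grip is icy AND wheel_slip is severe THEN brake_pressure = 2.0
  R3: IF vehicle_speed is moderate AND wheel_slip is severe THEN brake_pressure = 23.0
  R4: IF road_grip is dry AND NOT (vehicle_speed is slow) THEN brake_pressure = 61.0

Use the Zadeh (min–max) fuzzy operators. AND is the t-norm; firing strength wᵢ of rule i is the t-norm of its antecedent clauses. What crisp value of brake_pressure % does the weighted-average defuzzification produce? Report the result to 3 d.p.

R1 (z=39.0): wet=0.49, slow=0.38; AND[min(a, b)] → w = 0.38
R2 (z=2.0): slow=0.38, icy=0.52, severe=0.88; AND[min(a, b)] → w = 0.38
R3 (z=23.0): moderate=0.71, severe=0.88; AND[min(a, b)] → w = 0.71
R4 (z=61.0): dry=0.95, ¬slow=1−0.38=0.62; AND[min(a, b)] → w = 0.62
Weighted average = (0.38·39.0 + 0.38·2.0 + 0.71·23.0 + 0.62·61.0) / (0.38 + 0.38 + 0.71 + 0.62)
  = 69.7300 / 2.0900 = 33.364

33.364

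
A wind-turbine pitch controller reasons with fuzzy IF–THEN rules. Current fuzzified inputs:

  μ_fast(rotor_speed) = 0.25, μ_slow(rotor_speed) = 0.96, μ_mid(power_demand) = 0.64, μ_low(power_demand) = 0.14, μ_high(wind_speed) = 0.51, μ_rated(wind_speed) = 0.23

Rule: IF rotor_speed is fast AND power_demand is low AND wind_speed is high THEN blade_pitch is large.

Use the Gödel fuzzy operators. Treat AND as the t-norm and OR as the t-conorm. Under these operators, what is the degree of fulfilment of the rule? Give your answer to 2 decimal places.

firing strength: fast=0.25, low=0.14, high=0.51; AND[min(a, b)] → w = 0.14

0.14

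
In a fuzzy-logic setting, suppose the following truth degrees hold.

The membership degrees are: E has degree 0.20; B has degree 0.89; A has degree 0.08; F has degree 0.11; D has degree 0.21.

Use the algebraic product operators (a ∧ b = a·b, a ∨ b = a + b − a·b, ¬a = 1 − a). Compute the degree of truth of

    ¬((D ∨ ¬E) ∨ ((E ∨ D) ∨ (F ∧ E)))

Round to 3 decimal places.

¬E = 1 − 0.2000 = 0.8000
D ∨ ¬E = a + b − a·b on (0.2100, 0.8000) = 0.8420
E ∨ D = a + b − a·b on (0.2000, 0.2100) = 0.3680
F ∧ E = a·b on (0.1100, 0.2000) = 0.0220
(E ∨ D) ∨ (F ∧ E) = a + b − a·b on (0.3680, 0.0220) = 0.3819
(D ∨ ¬E) ∨ ((E ∨ D) ∨ (F ∧ E)) = a + b − a·b on (0.8420, 0.3819) = 0.9023
¬((D ∨ ¬E) ∨ ((E ∨ D) ∨ (F ∧ E))) = 1 − 0.9023 = 0.0977

0.098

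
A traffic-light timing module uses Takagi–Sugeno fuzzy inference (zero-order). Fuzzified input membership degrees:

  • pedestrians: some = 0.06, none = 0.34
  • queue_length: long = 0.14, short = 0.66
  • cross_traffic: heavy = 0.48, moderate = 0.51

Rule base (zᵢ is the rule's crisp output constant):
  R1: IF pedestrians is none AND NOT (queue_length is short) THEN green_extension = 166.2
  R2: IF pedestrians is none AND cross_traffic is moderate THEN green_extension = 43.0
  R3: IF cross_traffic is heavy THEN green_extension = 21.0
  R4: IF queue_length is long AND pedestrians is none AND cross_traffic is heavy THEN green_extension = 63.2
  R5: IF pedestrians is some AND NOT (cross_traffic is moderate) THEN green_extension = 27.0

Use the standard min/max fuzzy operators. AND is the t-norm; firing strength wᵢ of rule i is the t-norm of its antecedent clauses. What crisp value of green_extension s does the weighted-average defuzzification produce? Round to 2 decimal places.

R1 (z=166.2): none=0.34, ¬short=1−0.66=0.34; AND[min(a, b)] → w = 0.34
R2 (z=43.0): none=0.34, moderate=0.51; AND[min(a, b)] → w = 0.34
R3 (z=21.0): heavy=0.48 → w = 0.48
R4 (z=63.2): long=0.14, none=0.34, heavy=0.48; AND[min(a, b)] → w = 0.14
R5 (z=27.0): some=0.06, ¬moderate=1−0.51=0.49; AND[min(a, b)] → w = 0.06
Weighted average = (0.34·166.2 + 0.34·43.0 + 0.48·21.0 + 0.14·63.2 + 0.06·27.0) / (0.34 + 0.34 + 0.48 + 0.14 + 0.06)
  = 91.6760 / 1.3600 = 67.41

67.41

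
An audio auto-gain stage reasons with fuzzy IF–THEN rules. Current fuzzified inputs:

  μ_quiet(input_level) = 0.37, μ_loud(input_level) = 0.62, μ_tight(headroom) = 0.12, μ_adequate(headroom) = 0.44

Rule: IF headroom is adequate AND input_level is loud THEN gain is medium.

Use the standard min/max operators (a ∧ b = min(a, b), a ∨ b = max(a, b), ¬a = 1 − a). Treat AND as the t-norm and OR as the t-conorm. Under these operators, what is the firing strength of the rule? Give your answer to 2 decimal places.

firing strength: adequate=0.44, loud=0.62; AND[min(a, b)] → w = 0.44

0.44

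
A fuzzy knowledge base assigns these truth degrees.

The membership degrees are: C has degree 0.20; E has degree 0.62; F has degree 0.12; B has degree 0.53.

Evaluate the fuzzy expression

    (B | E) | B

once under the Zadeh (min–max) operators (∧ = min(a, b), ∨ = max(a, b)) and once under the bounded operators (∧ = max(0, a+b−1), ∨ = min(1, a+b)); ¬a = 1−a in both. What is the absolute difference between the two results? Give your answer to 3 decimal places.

Under Zadeh (min–max):
  B | E = max(a, b) on (0.53, 0.62) = 0.62
  (B | E) | B = max(a, b) on (0.62, 0.53) = 0.62
  → value = 0.6200
Under bounded:
  B | E = min(1, a+b) on (0.53, 0.62) = 1.00
  (B | E) | B = min(1, a+b) on (1.00, 0.53) = 1.00
  → value = 1.0000
|0.6200 − 1.0000| = 0.380

0.380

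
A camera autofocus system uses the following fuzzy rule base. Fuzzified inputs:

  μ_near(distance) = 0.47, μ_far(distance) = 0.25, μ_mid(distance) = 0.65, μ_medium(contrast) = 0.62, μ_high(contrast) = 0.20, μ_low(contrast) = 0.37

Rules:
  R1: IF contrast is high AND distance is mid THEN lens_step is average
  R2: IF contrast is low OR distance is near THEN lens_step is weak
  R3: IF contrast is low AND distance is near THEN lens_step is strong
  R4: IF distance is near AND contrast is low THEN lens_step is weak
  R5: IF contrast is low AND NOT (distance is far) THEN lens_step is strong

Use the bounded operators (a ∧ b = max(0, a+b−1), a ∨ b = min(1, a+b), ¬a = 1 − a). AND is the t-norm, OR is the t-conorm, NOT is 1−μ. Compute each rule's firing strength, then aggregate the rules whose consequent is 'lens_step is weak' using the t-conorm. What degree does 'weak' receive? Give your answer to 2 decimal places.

0.84

R1: high=0.20, mid=0.65; AND[max(0, a+b−1)] → w = 0.00
R2: low=0.37, near=0.47; OR[min(1, a+b)] → w = 0.84
R3: low=0.37, near=0.47; AND[max(0, a+b−1)] → w = 0.00
R4: near=0.47, low=0.37; AND[max(0, a+b−1)] → w = 0.00
R5: low=0.37, ¬far=1−0.25=0.75; AND[max(0, a+b−1)] → w = 0.12
Rules with consequent 'weak': {R2, R4} → strengths 0.84, 0.00
Aggregate via t-conorm [min(1, a+b)]: 0.84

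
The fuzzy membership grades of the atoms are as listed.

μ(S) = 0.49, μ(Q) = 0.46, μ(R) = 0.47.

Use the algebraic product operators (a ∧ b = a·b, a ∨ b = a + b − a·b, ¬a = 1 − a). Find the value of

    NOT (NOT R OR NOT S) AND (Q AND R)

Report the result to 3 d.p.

0.050

NOT R = 1 − 0.4700 = 0.5300
NOT S = 1 − 0.4900 = 0.5100
NOT R OR NOT S = a + b − a·b on (0.5300, 0.5100) = 0.7697
NOT (NOT R OR NOT S) = 1 − 0.7697 = 0.2303
Q AND R = a·b on (0.4600, 0.4700) = 0.2162
NOT (NOT R OR NOT S) AND (Q AND R) = a·b on (0.2303, 0.2162) = 0.0498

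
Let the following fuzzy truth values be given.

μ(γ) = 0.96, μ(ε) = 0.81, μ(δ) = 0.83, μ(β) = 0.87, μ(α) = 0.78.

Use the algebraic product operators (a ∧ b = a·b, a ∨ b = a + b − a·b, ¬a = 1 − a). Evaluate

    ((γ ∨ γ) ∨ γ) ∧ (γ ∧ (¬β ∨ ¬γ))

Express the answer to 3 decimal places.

0.158

γ ∨ γ = a + b − a·b on (0.9600, 0.9600) = 0.9984
(γ ∨ γ) ∨ γ = a + b − a·b on (0.9984, 0.9600) = 0.9999
¬β = 1 − 0.8700 = 0.1300
¬γ = 1 − 0.9600 = 0.0400
¬β ∨ ¬γ = a + b − a·b on (0.1300, 0.0400) = 0.1648
γ ∧ (¬β ∨ ¬γ) = a·b on (0.9600, 0.1648) = 0.1582
((γ ∨ γ) ∨ γ) ∧ (γ ∧ (¬β ∨ ¬γ)) = a·b on (0.9999, 0.1582) = 0.1582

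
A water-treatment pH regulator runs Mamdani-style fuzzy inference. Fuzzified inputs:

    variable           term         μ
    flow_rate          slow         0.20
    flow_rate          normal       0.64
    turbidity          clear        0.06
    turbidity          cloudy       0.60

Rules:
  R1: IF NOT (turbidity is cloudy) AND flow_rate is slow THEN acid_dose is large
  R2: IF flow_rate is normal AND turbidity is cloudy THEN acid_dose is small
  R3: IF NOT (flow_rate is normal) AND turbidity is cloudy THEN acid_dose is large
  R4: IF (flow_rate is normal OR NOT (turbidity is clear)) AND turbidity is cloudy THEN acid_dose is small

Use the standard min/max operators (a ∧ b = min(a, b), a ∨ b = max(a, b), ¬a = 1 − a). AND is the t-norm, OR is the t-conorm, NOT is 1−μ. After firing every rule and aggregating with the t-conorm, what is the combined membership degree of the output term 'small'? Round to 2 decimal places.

R1: ¬cloudy=1−0.60=0.40, slow=0.20; AND[min(a, b)] → w = 0.20
R2: normal=0.64, cloudy=0.60; AND[min(a, b)] → w = 0.60
R3: ¬normal=1−0.64=0.36, cloudy=0.60; AND[min(a, b)] → w = 0.36
R4: (normal=0.64 OR ¬clear=1−0.06=0.94) = 0.94; AND[min(a, b)] with cloudy=0.60 → w = 0.60
Rules with consequent 'small': {R2, R4} → strengths 0.60, 0.60
Aggregate via t-conorm [max(a, b)]: 0.60

0.60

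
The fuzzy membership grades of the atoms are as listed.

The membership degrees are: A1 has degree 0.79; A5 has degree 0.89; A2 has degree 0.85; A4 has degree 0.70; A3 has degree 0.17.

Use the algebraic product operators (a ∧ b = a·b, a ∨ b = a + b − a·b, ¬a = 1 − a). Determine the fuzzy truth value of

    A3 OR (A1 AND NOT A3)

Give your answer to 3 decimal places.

NOT A3 = 1 − 0.1700 = 0.8300
A1 AND NOT A3 = a·b on (0.7900, 0.8300) = 0.6557
A3 OR (A1 AND NOT A3) = a + b − a·b on (0.1700, 0.6557) = 0.7142

0.714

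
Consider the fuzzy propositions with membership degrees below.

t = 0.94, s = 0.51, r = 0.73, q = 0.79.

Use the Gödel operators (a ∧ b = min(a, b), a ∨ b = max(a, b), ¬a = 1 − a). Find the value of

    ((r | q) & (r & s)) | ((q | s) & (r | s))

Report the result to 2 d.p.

0.73

r | q = max(a, b) on (0.73, 0.79) = 0.79
r & s = min(a, b) on (0.73, 0.51) = 0.51
(r | q) & (r & s) = min(a, b) on (0.79, 0.51) = 0.51
q | s = max(a, b) on (0.79, 0.51) = 0.79
r | s = max(a, b) on (0.73, 0.51) = 0.73
(q | s) & (r | s) = min(a, b) on (0.79, 0.73) = 0.73
((r | q) & (r & s)) | ((q | s) & (r | s)) = max(a, b) on (0.51, 0.73) = 0.73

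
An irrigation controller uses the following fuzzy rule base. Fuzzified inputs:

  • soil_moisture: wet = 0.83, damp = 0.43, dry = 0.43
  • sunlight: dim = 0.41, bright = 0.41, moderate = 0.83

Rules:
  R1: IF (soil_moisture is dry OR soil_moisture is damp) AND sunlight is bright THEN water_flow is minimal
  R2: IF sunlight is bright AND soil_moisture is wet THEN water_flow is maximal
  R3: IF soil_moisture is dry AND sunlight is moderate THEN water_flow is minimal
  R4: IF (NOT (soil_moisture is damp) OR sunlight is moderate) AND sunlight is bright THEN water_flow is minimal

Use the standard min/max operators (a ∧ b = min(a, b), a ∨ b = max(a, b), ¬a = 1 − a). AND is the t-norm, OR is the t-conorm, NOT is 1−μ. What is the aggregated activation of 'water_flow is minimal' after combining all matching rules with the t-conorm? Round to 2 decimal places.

R1: (dry=0.43 OR damp=0.43) = 0.43; AND[min(a, b)] with bright=0.41 → w = 0.41
R2: bright=0.41, wet=0.83; AND[min(a, b)] → w = 0.41
R3: dry=0.43, moderate=0.83; AND[min(a, b)] → w = 0.43
R4: (¬damp=1−0.43=0.57 OR moderate=0.83) = 0.83; AND[min(a, b)] with bright=0.41 → w = 0.41
Rules with consequent 'minimal': {R1, R3, R4} → strengths 0.41, 0.43, 0.41
Aggregate via t-conorm [max(a, b)]: 0.43

0.43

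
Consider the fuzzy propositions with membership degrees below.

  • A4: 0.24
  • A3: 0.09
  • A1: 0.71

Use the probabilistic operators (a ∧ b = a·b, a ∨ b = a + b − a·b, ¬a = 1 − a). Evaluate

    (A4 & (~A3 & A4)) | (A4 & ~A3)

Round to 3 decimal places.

0.259

~A3 = 1 − 0.0900 = 0.9100
~A3 & A4 = a·b on (0.9100, 0.2400) = 0.2184
A4 & (~A3 & A4) = a·b on (0.2400, 0.2184) = 0.0524
~A3 = 1 − 0.0900 = 0.9100
A4 & ~A3 = a·b on (0.2400, 0.9100) = 0.2184
(A4 & (~A3 & A4)) | (A4 & ~A3) = a + b − a·b on (0.0524, 0.2184) = 0.2594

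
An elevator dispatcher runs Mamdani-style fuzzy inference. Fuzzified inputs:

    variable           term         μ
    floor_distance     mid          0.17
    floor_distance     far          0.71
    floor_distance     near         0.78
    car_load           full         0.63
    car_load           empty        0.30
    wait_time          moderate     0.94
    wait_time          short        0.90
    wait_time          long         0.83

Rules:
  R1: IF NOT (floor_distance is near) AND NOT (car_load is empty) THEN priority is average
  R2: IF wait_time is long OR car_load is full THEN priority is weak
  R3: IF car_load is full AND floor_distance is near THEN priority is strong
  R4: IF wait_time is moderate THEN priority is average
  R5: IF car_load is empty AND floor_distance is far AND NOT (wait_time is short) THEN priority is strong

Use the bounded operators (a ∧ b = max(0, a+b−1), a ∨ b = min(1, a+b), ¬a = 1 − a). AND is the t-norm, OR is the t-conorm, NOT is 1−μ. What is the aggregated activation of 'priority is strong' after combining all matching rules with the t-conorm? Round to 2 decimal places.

R1: ¬near=1−0.78=0.22, ¬empty=1−0.30=0.70; AND[max(0, a+b−1)] → w = 0.00
R2: long=0.83, full=0.63; OR[min(1, a+b)] → w = 1.00
R3: full=0.63, near=0.78; AND[max(0, a+b−1)] → w = 0.41
R4: moderate=0.94 → w = 0.94
R5: empty=0.30, far=0.71, ¬short=1−0.90=0.10; AND[max(0, a+b−1)] → w = 0.00
Rules with consequent 'strong': {R3, R5} → strengths 0.41, 0.00
Aggregate via t-conorm [min(1, a+b)]: 0.41

0.41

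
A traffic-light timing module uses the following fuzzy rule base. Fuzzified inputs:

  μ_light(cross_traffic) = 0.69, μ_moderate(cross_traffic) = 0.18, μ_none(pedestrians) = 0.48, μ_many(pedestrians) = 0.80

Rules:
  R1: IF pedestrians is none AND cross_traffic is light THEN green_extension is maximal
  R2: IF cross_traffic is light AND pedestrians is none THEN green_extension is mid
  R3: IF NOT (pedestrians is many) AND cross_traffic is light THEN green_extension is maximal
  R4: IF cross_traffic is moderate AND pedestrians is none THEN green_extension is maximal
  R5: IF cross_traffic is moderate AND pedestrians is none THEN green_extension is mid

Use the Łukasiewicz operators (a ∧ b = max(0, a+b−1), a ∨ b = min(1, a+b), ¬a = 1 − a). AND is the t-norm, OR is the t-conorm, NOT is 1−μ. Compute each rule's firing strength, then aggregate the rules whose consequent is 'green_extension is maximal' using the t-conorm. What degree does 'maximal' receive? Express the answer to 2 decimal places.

R1: none=0.48, light=0.69; AND[max(0, a+b−1)] → w = 0.17
R2: light=0.69, none=0.48; AND[max(0, a+b−1)] → w = 0.17
R3: ¬many=1−0.80=0.20, light=0.69; AND[max(0, a+b−1)] → w = 0.00
R4: moderate=0.18, none=0.48; AND[max(0, a+b−1)] → w = 0.00
R5: moderate=0.18, none=0.48; AND[max(0, a+b−1)] → w = 0.00
Rules with consequent 'maximal': {R1, R3, R4} → strengths 0.17, 0.00, 0.00
Aggregate via t-conorm [min(1, a+b)]: 0.17

0.17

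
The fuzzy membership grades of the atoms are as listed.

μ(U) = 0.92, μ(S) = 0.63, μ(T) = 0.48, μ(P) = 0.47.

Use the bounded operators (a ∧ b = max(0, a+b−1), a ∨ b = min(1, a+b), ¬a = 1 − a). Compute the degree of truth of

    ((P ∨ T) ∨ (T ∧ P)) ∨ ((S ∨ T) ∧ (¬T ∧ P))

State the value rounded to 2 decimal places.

0.95

P ∨ T = min(1, a+b) on (0.47, 0.48) = 0.95
T ∧ P = max(0, a+b−1) on (0.48, 0.47) = 0.00
(P ∨ T) ∨ (T ∧ P) = min(1, a+b) on (0.95, 0.00) = 0.95
S ∨ T = min(1, a+b) on (0.63, 0.48) = 1.00
¬T = 1 − 0.48 = 0.52
¬T ∧ P = max(0, a+b−1) on (0.52, 0.47) = 0.00
(S ∨ T) ∧ (¬T ∧ P) = max(0, a+b−1) on (1.00, 0.00) = 0.00
((P ∨ T) ∨ (T ∧ P)) ∨ ((S ∨ T) ∧ (¬T ∧ P)) = min(1, a+b) on (0.95, 0.00) = 0.95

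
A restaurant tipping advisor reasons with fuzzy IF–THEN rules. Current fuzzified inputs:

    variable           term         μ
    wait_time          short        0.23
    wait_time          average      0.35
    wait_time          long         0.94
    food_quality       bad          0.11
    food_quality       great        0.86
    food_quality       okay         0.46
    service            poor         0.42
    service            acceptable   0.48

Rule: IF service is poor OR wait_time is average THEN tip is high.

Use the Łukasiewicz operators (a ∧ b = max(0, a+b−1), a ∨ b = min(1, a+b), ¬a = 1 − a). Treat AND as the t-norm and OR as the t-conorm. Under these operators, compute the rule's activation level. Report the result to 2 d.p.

firing strength: poor=0.42, average=0.35; OR[min(1, a+b)] → w = 0.77

0.77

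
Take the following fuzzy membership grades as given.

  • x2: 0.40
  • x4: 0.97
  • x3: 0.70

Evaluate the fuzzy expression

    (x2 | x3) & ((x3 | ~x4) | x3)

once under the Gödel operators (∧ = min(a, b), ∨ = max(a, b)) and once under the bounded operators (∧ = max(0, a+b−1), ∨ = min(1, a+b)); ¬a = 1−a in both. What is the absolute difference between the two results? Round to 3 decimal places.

0.300

Under Gödel:
  x2 | x3 = max(a, b) on (0.40, 0.70) = 0.70
  ~x4 = 1 − 0.97 = 0.03
  x3 | ~x4 = max(a, b) on (0.70, 0.03) = 0.70
  (x3 | ~x4) | x3 = max(a, b) on (0.70, 0.70) = 0.70
  (x2 | x3) & ((x3 | ~x4) | x3) = min(a, b) on (0.70, 0.70) = 0.70
  → value = 0.7000
Under bounded:
  x2 | x3 = min(1, a+b) on (0.40, 0.70) = 1.00
  ~x4 = 1 − 0.97 = 0.03
  x3 | ~x4 = min(1, a+b) on (0.70, 0.03) = 0.73
  (x3 | ~x4) | x3 = min(1, a+b) on (0.73, 0.70) = 1.00
  (x2 | x3) & ((x3 | ~x4) | x3) = max(0, a+b−1) on (1.00, 1.00) = 1.00
  → value = 1.0000
|0.7000 − 1.0000| = 0.300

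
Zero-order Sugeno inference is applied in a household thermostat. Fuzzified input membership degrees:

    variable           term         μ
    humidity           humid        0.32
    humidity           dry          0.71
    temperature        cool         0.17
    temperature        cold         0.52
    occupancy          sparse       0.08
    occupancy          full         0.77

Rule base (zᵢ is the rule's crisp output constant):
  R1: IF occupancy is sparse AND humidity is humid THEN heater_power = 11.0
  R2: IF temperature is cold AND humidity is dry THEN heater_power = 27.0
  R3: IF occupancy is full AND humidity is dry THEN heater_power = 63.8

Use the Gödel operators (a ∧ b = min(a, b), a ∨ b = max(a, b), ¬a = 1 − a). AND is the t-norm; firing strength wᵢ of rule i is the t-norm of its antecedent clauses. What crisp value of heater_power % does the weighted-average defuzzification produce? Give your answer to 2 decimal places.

45.97

R1 (z=11.0): sparse=0.08, humid=0.32; AND[min(a, b)] → w = 0.08
R2 (z=27.0): cold=0.52, dry=0.71; AND[min(a, b)] → w = 0.52
R3 (z=63.8): full=0.77, dry=0.71; AND[min(a, b)] → w = 0.71
Weighted average = (0.08·11.0 + 0.52·27.0 + 0.71·63.8) / (0.08 + 0.52 + 0.71)
  = 60.2180 / 1.3100 = 45.97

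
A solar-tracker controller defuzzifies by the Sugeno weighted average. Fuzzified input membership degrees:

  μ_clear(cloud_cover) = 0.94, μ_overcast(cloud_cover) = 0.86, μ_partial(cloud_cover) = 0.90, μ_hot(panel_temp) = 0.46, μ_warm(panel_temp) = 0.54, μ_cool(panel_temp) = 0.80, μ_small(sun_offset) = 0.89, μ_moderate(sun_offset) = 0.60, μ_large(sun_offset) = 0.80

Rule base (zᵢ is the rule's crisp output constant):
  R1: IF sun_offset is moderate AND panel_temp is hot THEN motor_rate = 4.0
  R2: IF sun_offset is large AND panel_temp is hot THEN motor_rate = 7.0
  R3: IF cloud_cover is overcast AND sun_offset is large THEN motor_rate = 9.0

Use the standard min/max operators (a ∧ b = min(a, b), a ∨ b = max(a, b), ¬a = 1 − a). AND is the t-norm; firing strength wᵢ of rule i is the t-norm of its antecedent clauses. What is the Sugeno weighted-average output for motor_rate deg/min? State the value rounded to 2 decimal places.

R1 (z=4.0): moderate=0.60, hot=0.46; AND[min(a, b)] → w = 0.46
R2 (z=7.0): large=0.80, hot=0.46; AND[min(a, b)] → w = 0.46
R3 (z=9.0): overcast=0.86, large=0.80; AND[min(a, b)] → w = 0.80
Weighted average = (0.46·4.0 + 0.46·7.0 + 0.80·9.0) / (0.46 + 0.46 + 0.80)
  = 12.2600 / 1.7200 = 7.13

7.13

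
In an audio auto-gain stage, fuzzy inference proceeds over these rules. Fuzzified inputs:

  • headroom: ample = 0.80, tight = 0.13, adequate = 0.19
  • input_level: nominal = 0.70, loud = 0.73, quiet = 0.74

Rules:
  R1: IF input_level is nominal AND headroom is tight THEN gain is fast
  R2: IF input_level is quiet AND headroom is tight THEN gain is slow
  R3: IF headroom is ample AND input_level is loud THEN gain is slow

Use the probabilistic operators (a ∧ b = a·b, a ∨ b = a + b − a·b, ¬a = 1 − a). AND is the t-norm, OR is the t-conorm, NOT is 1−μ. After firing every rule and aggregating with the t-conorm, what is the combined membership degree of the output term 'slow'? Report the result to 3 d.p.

0.624

R1: nominal=0.70, tight=0.13; AND[a·b] → w = 0.0910
R2: quiet=0.74, tight=0.13; AND[a·b] → w = 0.0962
R3: ample=0.80, loud=0.73; AND[a·b] → w = 0.5840
Rules with consequent 'slow': {R2, R3} → strengths 0.0962, 0.5840
Aggregate via t-conorm [a + b − a·b]: 0.6240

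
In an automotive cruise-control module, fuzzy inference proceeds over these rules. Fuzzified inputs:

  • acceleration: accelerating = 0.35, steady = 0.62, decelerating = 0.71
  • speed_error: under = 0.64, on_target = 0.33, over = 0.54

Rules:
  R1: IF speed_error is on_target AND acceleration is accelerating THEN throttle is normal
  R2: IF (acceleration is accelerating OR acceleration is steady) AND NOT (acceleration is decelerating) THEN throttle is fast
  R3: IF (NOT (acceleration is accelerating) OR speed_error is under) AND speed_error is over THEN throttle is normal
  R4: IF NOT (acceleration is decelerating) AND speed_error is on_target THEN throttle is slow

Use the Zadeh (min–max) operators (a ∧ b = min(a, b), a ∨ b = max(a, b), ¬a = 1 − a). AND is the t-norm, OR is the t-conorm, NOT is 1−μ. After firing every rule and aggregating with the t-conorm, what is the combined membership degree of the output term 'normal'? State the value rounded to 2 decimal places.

R1: on_target=0.33, accelerating=0.35; AND[min(a, b)] → w = 0.33
R2: (accelerating=0.35 OR steady=0.62) = 0.62; AND[min(a, b)] with ¬decelerating=1−0.71=0.29 → w = 0.29
R3: (¬accelerating=1−0.35=0.65 OR under=0.64) = 0.65; AND[min(a, b)] with over=0.54 → w = 0.54
R4: ¬decelerating=1−0.71=0.29, on_target=0.33; AND[min(a, b)] → w = 0.29
Rules with consequent 'normal': {R1, R3} → strengths 0.33, 0.54
Aggregate via t-conorm [max(a, b)]: 0.54

0.54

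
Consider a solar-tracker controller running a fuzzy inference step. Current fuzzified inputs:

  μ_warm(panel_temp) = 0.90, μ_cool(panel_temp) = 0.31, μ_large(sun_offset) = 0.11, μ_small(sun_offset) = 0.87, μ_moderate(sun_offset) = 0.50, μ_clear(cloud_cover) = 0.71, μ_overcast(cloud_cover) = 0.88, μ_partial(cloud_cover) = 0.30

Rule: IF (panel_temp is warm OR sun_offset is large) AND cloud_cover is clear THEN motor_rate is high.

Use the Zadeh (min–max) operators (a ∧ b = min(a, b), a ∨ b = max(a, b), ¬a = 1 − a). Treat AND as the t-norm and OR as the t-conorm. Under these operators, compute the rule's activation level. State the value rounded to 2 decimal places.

firing strength: (warm=0.90 OR large=0.11) = 0.90; AND[min(a, b)] with clear=0.71 → w = 0.71

0.71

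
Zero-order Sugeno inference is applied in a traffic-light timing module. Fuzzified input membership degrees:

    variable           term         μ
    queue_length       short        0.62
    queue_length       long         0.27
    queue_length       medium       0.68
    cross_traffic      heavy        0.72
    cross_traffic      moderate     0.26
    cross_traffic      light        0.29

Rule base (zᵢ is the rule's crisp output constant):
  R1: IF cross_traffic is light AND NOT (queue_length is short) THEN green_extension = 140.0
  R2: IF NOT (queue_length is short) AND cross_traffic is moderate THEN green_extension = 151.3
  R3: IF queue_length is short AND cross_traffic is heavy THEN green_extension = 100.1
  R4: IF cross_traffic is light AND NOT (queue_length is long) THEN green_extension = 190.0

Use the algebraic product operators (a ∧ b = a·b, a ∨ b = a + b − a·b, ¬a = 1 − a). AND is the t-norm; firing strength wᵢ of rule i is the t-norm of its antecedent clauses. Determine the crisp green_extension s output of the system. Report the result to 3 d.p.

R1 (z=140.0): light=0.29, ¬short=1−0.62=0.38; AND[a·b] → w = 0.1102
R2 (z=151.3): ¬short=1−0.62=0.38, moderate=0.26; AND[a·b] → w = 0.0988
R3 (z=100.1): short=0.62, heavy=0.72; AND[a·b] → w = 0.4464
R4 (z=190.0): light=0.29, ¬long=1−0.27=0.73; AND[a·b] → w = 0.2117
Weighted average = (0.1102·140.0 + 0.0988·151.3 + 0.4464·100.1 + 0.2117·190.0) / (0.1102 + 0.0988 + 0.4464 + 0.2117)
  = 115.2841 / 0.8671 = 132.954

132.954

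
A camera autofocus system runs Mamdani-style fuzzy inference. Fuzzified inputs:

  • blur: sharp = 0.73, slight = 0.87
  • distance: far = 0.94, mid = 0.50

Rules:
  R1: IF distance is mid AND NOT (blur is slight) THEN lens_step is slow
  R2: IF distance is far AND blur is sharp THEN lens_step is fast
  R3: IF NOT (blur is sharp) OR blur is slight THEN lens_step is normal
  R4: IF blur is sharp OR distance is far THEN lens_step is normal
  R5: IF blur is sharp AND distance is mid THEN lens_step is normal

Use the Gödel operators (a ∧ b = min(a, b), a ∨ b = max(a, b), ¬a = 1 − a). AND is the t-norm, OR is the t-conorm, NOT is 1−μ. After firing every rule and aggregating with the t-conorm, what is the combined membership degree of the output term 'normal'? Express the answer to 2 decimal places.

R1: mid=0.50, ¬slight=1−0.87=0.13; AND[min(a, b)] → w = 0.13
R2: far=0.94, sharp=0.73; AND[min(a, b)] → w = 0.73
R3: ¬sharp=1−0.73=0.27, slight=0.87; OR[max(a, b)] → w = 0.87
R4: sharp=0.73, far=0.94; OR[max(a, b)] → w = 0.94
R5: sharp=0.73, mid=0.50; AND[min(a, b)] → w = 0.50
Rules with consequent 'normal': {R3, R4, R5} → strengths 0.87, 0.94, 0.50
Aggregate via t-conorm [max(a, b)]: 0.94

0.94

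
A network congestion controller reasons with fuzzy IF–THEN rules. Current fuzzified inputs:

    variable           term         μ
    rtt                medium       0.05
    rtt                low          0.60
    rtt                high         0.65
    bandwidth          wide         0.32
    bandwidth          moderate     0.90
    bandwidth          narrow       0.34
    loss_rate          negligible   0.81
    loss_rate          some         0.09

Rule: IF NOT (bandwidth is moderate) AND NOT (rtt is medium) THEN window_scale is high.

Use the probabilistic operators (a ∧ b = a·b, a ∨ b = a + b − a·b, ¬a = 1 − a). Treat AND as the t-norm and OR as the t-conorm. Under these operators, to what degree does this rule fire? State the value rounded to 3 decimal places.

firing strength: ¬moderate=1−0.90=0.10, ¬medium=1−0.05=0.95; AND[a·b] → w = 0.0950

0.095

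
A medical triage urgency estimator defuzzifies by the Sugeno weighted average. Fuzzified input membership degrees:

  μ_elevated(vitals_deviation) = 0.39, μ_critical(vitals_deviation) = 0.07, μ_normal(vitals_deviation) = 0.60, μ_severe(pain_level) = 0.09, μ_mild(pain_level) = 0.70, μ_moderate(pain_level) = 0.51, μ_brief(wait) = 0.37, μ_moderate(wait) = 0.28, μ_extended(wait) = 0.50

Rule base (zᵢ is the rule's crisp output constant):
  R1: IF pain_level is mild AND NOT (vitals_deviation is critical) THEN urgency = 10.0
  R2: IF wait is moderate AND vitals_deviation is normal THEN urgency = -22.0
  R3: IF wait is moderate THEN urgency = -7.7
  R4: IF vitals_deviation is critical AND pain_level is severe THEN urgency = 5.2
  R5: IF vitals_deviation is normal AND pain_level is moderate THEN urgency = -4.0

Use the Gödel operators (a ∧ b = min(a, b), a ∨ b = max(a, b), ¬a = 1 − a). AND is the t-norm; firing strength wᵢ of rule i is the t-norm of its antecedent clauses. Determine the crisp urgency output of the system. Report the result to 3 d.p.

R1 (z=10.0): mild=0.70, ¬critical=1−0.07=0.93; AND[min(a, b)] → w = 0.70
R2 (z=-22.0): moderate=0.28, normal=0.60; AND[min(a, b)] → w = 0.28
R3 (z=-7.7): moderate=0.28 → w = 0.28
R4 (z=5.2): critical=0.07, severe=0.09; AND[min(a, b)] → w = 0.07
R5 (z=-4.0): normal=0.60, moderate=0.51; AND[min(a, b)] → w = 0.51
Weighted average = (0.70·10.0 + 0.28·-22.0 + 0.28·-7.7 + 0.07·5.2 + 0.51·-4.0) / (0.70 + 0.28 + 0.28 + 0.07 + 0.51)
  = -2.9920 / 1.8400 = -1.626

-1.626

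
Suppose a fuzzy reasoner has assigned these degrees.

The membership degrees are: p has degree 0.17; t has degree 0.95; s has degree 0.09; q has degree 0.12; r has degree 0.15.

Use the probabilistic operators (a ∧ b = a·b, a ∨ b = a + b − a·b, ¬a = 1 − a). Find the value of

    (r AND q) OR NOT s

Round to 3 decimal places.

0.912

r AND q = a·b on (0.1500, 0.1200) = 0.0180
NOT s = 1 − 0.0900 = 0.9100
(r AND q) OR NOT s = a + b − a·b on (0.0180, 0.9100) = 0.9116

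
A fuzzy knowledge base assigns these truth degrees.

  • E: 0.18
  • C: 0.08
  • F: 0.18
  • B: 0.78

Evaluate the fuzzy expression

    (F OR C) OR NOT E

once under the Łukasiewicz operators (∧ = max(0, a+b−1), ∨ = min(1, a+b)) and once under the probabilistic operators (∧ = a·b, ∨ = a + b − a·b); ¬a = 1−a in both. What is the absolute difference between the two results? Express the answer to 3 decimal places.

Under Łukasiewicz:
  F OR C = min(1, a+b) on (0.18, 0.08) = 0.26
  NOT E = 1 − 0.18 = 0.82
  (F OR C) OR NOT E = min(1, a+b) on (0.26, 0.82) = 1.00
  → value = 1.0000
Under probabilistic:
  F OR C = a + b − a·b on (0.1800, 0.0800) = 0.2456
  NOT E = 1 − 0.1800 = 0.8200
  (F OR C) OR NOT E = a + b − a·b on (0.2456, 0.8200) = 0.8642
  → value = 0.8642
|1.0000 − 0.8642| = 0.136

0.136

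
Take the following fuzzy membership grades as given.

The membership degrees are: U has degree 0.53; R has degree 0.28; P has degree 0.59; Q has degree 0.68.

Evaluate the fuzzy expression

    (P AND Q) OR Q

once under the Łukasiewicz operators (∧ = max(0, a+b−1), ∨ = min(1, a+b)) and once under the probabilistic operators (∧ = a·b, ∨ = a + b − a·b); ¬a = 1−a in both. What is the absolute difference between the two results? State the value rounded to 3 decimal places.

0.142

Under Łukasiewicz:
  P AND Q = max(0, a+b−1) on (0.59, 0.68) = 0.27
  (P AND Q) OR Q = min(1, a+b) on (0.27, 0.68) = 0.95
  → value = 0.9500
Under probabilistic:
  P AND Q = a·b on (0.5900, 0.6800) = 0.4012
  (P AND Q) OR Q = a + b − a·b on (0.4012, 0.6800) = 0.8084
  → value = 0.8084
|0.9500 − 0.8084| = 0.142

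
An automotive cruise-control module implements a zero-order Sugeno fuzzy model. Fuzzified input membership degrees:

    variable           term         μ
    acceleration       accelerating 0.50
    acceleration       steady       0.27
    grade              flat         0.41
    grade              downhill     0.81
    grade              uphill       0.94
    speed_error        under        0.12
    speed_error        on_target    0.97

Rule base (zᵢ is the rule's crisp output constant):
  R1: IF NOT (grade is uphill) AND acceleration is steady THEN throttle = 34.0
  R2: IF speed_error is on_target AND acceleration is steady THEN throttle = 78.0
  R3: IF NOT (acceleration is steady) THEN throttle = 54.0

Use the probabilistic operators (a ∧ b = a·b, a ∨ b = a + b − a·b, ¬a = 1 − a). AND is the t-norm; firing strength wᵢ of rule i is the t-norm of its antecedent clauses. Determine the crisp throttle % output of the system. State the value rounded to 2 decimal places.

59.91

R1 (z=34.0): ¬uphill=1−0.94=0.06, steady=0.27; AND[a·b] → w = 0.0162
R2 (z=78.0): on_target=0.97, steady=0.27; AND[a·b] → w = 0.2619
R3 (z=54.0): ¬steady=1−0.27=0.73 → w = 0.7300
Weighted average = (0.0162·34.0 + 0.2619·78.0 + 0.7300·54.0) / (0.0162 + 0.2619 + 0.7300)
  = 60.3990 / 1.0081 = 59.91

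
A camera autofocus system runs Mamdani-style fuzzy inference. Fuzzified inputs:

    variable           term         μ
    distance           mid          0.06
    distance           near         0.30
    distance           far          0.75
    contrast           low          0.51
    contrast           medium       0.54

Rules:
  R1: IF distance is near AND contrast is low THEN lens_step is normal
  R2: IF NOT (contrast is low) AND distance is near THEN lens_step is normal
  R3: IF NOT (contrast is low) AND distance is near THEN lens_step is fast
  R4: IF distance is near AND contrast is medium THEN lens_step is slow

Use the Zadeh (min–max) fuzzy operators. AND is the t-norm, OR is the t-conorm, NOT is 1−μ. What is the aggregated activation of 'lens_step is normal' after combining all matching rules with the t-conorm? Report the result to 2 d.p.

R1: near=0.30, low=0.51; AND[min(a, b)] → w = 0.30
R2: ¬low=1−0.51=0.49, near=0.30; AND[min(a, b)] → w = 0.30
R3: ¬low=1−0.51=0.49, near=0.30; AND[min(a, b)] → w = 0.30
R4: near=0.30, medium=0.54; AND[min(a, b)] → w = 0.30
Rules with consequent 'normal': {R1, R2} → strengths 0.30, 0.30
Aggregate via t-conorm [max(a, b)]: 0.30

0.30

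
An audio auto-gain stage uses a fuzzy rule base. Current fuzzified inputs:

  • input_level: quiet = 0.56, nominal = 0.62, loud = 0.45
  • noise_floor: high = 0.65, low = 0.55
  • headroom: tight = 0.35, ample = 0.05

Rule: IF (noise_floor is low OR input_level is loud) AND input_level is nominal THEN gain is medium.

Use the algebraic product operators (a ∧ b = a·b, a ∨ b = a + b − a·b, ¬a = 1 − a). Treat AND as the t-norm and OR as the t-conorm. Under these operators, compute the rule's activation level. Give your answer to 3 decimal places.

firing strength: (low=0.55 OR loud=0.45) = 0.7525; AND[a·b] with nominal=0.62 → w = 0.4665

0.467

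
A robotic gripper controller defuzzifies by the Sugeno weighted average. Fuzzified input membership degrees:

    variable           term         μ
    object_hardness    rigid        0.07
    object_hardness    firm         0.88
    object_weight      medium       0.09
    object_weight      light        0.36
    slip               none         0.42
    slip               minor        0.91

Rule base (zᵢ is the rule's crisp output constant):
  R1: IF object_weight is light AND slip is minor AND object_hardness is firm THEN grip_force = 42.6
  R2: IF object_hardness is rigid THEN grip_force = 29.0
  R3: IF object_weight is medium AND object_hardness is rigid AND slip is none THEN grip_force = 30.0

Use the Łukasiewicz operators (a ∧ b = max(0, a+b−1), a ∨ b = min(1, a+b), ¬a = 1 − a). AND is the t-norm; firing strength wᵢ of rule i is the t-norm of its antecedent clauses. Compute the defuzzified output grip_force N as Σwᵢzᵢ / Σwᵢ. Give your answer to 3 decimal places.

R1 (z=42.6): light=0.36, minor=0.91, firm=0.88; AND[max(0, a+b−1)] → w = 0.15
R2 (z=29.0): rigid=0.07 → w = 0.07
R3 (z=30.0): medium=0.09, rigid=0.07, none=0.42; AND[max(0, a+b−1)] → w = 0.00
Weighted average = (0.15·42.6 + 0.07·29.0 + 0.00·30.0) / (0.15 + 0.07 + 0.00)
  = 8.4200 / 0.2200 = 38.273

38.273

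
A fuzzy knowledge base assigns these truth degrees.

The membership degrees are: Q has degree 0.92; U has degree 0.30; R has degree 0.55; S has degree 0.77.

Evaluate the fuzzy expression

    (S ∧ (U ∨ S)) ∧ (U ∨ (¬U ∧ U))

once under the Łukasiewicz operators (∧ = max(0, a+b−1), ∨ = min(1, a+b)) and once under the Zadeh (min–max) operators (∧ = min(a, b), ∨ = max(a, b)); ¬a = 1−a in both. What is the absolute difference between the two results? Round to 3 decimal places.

0.230

Under Łukasiewicz:
  U ∨ S = min(1, a+b) on (0.30, 0.77) = 1.00
  S ∧ (U ∨ S) = max(0, a+b−1) on (0.77, 1.00) = 0.77
  ¬U = 1 − 0.30 = 0.70
  ¬U ∧ U = max(0, a+b−1) on (0.70, 0.30) = 0.00
  U ∨ (¬U ∧ U) = min(1, a+b) on (0.30, 0.00) = 0.30
  (S ∧ (U ∨ S)) ∧ (U ∨ (¬U ∧ U)) = max(0, a+b−1) on (0.77, 0.30) = 0.07
  → value = 0.0700
Under Zadeh (min–max):
  U ∨ S = max(a, b) on (0.30, 0.77) = 0.77
  S ∧ (U ∨ S) = min(a, b) on (0.77, 0.77) = 0.77
  ¬U = 1 − 0.30 = 0.70
  ¬U ∧ U = min(a, b) on (0.70, 0.30) = 0.30
  U ∨ (¬U ∧ U) = max(a, b) on (0.30, 0.30) = 0.30
  (S ∧ (U ∨ S)) ∧ (U ∨ (¬U ∧ U)) = min(a, b) on (0.77, 0.30) = 0.30
  → value = 0.3000
|0.0700 − 0.3000| = 0.230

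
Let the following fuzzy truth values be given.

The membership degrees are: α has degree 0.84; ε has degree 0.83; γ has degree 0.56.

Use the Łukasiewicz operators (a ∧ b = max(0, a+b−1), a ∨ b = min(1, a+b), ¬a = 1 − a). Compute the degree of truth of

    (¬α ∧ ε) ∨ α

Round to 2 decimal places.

¬α = 1 − 0.84 = 0.16
¬α ∧ ε = max(0, a+b−1) on (0.16, 0.83) = 0.00
(¬α ∧ ε) ∨ α = min(1, a+b) on (0.00, 0.84) = 0.84

0.84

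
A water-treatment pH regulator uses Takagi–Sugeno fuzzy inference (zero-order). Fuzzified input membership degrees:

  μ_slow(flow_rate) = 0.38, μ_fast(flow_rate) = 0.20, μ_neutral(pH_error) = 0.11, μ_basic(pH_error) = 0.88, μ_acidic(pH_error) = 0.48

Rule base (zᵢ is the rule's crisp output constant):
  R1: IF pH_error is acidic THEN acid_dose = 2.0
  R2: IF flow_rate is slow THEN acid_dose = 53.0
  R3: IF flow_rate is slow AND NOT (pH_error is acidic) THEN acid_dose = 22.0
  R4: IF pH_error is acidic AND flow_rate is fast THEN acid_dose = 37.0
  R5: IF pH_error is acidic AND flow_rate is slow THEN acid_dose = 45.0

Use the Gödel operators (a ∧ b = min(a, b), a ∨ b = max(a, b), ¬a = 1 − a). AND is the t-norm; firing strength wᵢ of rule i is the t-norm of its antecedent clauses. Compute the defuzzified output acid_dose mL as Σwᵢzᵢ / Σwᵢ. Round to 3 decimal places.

29.648

R1 (z=2.0): acidic=0.48 → w = 0.48
R2 (z=53.0): slow=0.38 → w = 0.38
R3 (z=22.0): slow=0.38, ¬acidic=1−0.48=0.52; AND[min(a, b)] → w = 0.38
R4 (z=37.0): acidic=0.48, fast=0.20; AND[min(a, b)] → w = 0.20
R5 (z=45.0): acidic=0.48, slow=0.38; AND[min(a, b)] → w = 0.38
Weighted average = (0.48·2.0 + 0.38·53.0 + 0.38·22.0 + 0.20·37.0 + 0.38·45.0) / (0.48 + 0.38 + 0.38 + 0.20 + 0.38)
  = 53.9600 / 1.8200 = 29.648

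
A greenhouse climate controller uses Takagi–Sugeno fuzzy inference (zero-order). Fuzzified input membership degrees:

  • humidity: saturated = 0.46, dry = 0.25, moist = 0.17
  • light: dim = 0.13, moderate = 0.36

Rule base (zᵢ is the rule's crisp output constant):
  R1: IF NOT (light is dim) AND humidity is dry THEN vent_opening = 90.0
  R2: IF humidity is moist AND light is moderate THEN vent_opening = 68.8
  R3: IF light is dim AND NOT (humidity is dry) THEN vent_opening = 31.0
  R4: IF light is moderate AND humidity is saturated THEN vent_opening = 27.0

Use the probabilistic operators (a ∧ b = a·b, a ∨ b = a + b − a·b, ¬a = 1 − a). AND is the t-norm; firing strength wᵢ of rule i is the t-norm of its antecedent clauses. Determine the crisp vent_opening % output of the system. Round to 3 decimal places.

57.732

R1 (z=90.0): ¬dim=1−0.13=0.87, dry=0.25; AND[a·b] → w = 0.2175
R2 (z=68.8): moist=0.17, moderate=0.36; AND[a·b] → w = 0.0612
R3 (z=31.0): dim=0.13, ¬dry=1−0.25=0.75; AND[a·b] → w = 0.0975
R4 (z=27.0): moderate=0.36, saturated=0.46; AND[a·b] → w = 0.1656
Weighted average = (0.2175·90.0 + 0.0612·68.8 + 0.0975·31.0 + 0.1656·27.0) / (0.2175 + 0.0612 + 0.0975 + 0.1656)
  = 31.2793 / 0.5418 = 57.732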